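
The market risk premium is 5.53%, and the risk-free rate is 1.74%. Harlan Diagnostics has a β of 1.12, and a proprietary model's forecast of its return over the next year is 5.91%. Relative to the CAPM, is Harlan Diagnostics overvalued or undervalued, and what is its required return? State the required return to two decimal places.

Overvalued; required return 7.93%

Required return = R_f + β·MRP = 1.74% + 1.12 × 5.53% = 7.93%
Forecast 5.91% < required 7.93% → the stock plots below the SML → overvalued.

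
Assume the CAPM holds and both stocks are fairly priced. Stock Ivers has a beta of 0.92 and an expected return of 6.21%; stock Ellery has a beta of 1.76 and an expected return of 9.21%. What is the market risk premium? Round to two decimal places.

3.57%

Both satisfy E(R) = R_f + β·MRP, so the slope of the SML is
MRP = (9.21% − 6.21%) / (1.76 − 0.92) = 3.00% / 0.84 = 3.5714%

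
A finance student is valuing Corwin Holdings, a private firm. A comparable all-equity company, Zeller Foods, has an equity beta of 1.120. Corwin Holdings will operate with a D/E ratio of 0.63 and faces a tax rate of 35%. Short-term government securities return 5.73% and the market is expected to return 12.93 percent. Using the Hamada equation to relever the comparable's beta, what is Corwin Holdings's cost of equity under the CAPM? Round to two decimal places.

17.10%

β_L = β_U × [1 + (1 − t)(D/E)] = 1.120 × [1 + (1 − 0.35) × 0.63]
    = 1.120 × [1 + 0.65 × 0.63] = 1.120 × 1.4095 = 1.5786
MRP = 12.93% − 5.73% = 7.20%
E(R) = R_f + β_L × MRP = 5.73% + 1.5786 × 7.20% = 17.10%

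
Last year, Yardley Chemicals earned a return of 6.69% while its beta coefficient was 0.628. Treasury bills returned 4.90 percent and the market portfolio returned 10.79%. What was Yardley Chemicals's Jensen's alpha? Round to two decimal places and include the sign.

-1.91%

Market excess return = 10.79% − 4.90% = 5.89%
CAPM benchmark = R_f + β(R_m − R_f) = 4.90% + 0.628 × 5.89% = 8.59892%
α = actual − benchmark = 6.69% − 8.59892% = -1.91%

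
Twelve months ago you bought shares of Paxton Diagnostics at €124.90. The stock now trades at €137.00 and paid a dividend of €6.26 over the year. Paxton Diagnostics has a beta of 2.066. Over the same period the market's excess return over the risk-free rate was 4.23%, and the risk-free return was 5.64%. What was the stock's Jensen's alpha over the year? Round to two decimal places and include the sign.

Realised HPR = (P1 + D1 − P0) / P0 = (137.00 + 6.26 − 124.90) / 124.90 = 18.36 / 124.90 = 14.6998%
CAPM required = R_f + β·MRP = 5.64% + 2.066 × 4.23% = 14.37918%
α = realised − required = 14.6998% − 14.37918% = +0.32%

+0.32%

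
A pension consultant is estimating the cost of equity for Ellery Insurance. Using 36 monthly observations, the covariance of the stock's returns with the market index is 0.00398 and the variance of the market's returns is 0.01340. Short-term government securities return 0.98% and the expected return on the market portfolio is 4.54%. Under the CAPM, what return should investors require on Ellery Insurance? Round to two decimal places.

β = Cov(R_i, R_m) / Var(R_m) = 0.00398 / 0.01340 = 0.2970
MRP = 4.54% − 0.98% = 3.56%
E(R) = R_f + β × MRP = 0.98% + 0.2970 × 3.56% = 2.04%

2.04%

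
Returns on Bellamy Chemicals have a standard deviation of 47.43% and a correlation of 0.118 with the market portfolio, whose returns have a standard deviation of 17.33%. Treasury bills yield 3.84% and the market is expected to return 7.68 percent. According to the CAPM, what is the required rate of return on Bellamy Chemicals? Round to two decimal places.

5.08%

β = ρ × σ_i / σ_m = 0.118 × 47.43% / 17.33% = 0.3230
MRP = 7.68% − 3.84% = 3.84%
E(R) = 3.84% + 0.3230 × 3.84% = 5.08%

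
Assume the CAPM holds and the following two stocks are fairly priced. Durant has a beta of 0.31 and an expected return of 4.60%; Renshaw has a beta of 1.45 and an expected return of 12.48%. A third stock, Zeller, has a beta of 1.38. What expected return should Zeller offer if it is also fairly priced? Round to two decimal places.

MRP (SML slope) = (12.48% − 4.60%) / (1.45 − 0.31) = 7.88% / 1.14 = 6.9123%
R_f (intercept) = 4.60% − 0.31 × 6.9123% = 2.4572%
E(R_Zeller) = R_f + β × MRP = 2.4572% + 1.38 × 6.9123% = 12.00%

12.00%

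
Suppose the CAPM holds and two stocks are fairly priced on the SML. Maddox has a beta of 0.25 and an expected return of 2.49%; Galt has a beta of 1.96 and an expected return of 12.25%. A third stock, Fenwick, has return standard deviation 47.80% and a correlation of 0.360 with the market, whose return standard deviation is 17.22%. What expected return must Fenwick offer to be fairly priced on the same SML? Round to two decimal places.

6.77%

MRP = (12.25% − 2.49%) / (1.96 − 0.25) = 5.7076%
R_f = 2.49% − 0.25 × 5.7076% = 1.0631%
β_Fenwick = ρ·σ_i/σ_m = 0.360 × 47.80 / 17.22 = 0.9993
E(R_Fenwick) = R_f + β × MRP = 1.0631% + 0.9993 × 5.7076% = 6.77%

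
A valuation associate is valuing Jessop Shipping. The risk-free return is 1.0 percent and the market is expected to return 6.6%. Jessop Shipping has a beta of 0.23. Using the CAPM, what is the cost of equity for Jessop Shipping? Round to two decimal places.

Market risk premium = E(R_m) − R_f = 6.6% − 1.0% = 5.60%
E(R) = R_f + β × MRP = 1.0% + 0.23 × 5.6% = 2.29%

2.29%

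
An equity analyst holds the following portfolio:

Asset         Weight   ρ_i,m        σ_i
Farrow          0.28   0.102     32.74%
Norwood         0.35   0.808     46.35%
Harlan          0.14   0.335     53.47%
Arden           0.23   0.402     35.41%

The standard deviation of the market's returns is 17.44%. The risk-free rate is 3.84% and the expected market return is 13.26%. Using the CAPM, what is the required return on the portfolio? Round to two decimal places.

14.55%

β_Farrow = 0.102 × 32.74% / 17.44% = 0.1915
β_Norwood = 0.808 × 46.35% / 17.44% = 2.1474
β_Harlan = 0.335 × 53.47% / 17.44% = 1.0271
β_Arden = 0.402 × 35.41% / 17.44% = 0.8162
β_P = Σ w_i β_i = 0.28×0.1915 + 0.35×2.1474 + 0.14×1.0271 + 0.23×0.8162 = 1.1367
MRP = 13.26% − 3.84% = 9.42%
E(R_P) = R_f + β_P × MRP = 3.84% + 1.1367 × 9.42% = 14.55%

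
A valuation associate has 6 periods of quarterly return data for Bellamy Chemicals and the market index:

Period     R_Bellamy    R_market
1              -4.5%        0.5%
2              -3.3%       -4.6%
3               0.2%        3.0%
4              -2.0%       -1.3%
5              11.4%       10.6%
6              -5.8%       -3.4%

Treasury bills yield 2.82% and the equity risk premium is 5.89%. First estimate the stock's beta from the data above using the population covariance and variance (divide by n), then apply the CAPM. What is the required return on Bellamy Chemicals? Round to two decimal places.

Mean R_i = (-4.5 − 3.3 + 0.2 − 2.0 + 11.4 − 5.8) / 6 = -0.6667%
Mean R_m = (0.5 − 4.6 + 3.0 − 1.3 + 10.6 − 3.4) / 6 = 0.8000%
Σ(R_i − R̄_i)(R_m − R̄_m) = 159.8900  ⇒  Cov = 159.8900 / 6 = 26.6483
Σ(R_m − R̄_m)² = 152.1800  ⇒  Var(R_m) = 152.1800 / 6 = 25.3633
β = Cov / Var(R_m) = 26.6483 / 25.3633 = 1.0507
E(R) = R_f + β × MRP = 2.82% + 1.0507 × 5.89% = 9.01%

9.01%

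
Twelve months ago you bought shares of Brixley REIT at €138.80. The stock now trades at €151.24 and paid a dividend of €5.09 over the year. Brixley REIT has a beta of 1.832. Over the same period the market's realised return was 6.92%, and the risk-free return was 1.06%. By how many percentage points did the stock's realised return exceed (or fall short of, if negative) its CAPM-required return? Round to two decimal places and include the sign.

Realised HPR = (P1 + D1 − P0) / P0 = (151.24 + 5.09 − 138.80) / 138.80 = 17.53 / 138.80 = 12.6297%
MRP = 6.92% − 1.06% = 5.86%
CAPM required = R_f + β·MRP = 1.06% + 1.832 × 5.86% = 11.79552%
α = realised − required = 12.6297% − 11.79552% = +0.83%

+0.83%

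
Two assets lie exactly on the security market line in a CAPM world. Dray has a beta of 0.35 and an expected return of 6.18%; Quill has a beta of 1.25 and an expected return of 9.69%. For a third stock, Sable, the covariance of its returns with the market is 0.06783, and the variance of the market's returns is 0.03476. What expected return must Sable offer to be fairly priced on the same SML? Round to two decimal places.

12.43%

MRP = (9.69% − 6.18%) / (1.25 − 0.35) = 3.9000%
R_f = 6.18% − 0.35 × 3.9000% = 4.8150%
β_Sable = Cov / Var(R_m) = 0.06783 / 0.03476 = 1.9514
E(R_Sable) = R_f + β × MRP = 4.8150% + 1.9514 × 3.9000% = 12.43%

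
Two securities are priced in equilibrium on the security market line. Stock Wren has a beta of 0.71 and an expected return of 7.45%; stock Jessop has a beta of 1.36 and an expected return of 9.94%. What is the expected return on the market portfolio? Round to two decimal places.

Both satisfy E(R) = R_f + β·MRP, so the slope of the SML is
MRP = (9.94% − 7.45%) / (1.36 − 0.71) = 2.49% / 0.65 = 3.8308%
R_f = E(R_Wren) − β_Wren·MRP = 7.45% − 0.71 × 3.8308% = 4.7301%
E(R_m) = R_f + MRP = 4.7301% + 3.8308% = 8.56%

8.56%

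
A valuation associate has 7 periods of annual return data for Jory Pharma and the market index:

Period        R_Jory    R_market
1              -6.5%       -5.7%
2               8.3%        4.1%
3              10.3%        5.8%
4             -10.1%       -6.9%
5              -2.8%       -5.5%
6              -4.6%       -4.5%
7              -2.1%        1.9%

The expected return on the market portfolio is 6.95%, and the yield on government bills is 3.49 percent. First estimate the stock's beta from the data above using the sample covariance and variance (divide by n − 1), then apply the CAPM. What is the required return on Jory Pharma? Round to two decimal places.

8.04%

Mean R_i = (-6.5 + 8.3 + 10.3 − 10.1 − 2.8 − 4.6 − 2.1) / 7 = -1.0714%
Mean R_m = (-5.7 + 4.1 + 5.8 − 6.9 − 5.5 − 4.5 + 1.9) / 7 = -1.5429%
Σ(R_i − R̄_i)(R_m − R̄_m) = 221.0486  ⇒  Cov = 221.0486 / 6 = 36.8414
Σ(R_m − R̄_m)² = 167.9971  ⇒  Var(R_m) = 167.9971 / 6 = 27.9995
β = Cov / Var(R_m) = 36.8414 / 27.9995 = 1.3158
MRP = 6.95% − 3.49% = 3.46%
E(R) = R_f + β × MRP = 3.49% + 1.3158 × 3.46% = 8.04%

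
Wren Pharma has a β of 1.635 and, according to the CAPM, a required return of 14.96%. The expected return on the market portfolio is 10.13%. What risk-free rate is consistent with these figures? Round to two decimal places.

E(R) = R_f + β(E(R_m) − R_f) = R_f(1 − β) + β·E(R_m)
14.96% = R_f × (1 − 1.635) + 1.635 × 10.13%
14.96% = R_f × -0.635 + 16.56255%
R_f = (14.96% − 16.56255%) / -0.635 = 2.52%

2.52%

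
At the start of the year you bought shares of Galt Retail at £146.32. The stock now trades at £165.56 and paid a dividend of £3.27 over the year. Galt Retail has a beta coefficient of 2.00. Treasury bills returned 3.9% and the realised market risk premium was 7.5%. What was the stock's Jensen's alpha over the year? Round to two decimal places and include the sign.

-3.52%

Realised HPR = (P1 + D1 − P0) / P0 = (165.56 + 3.27 − 146.32) / 146.32 = 22.51 / 146.32 = 15.3841%
CAPM required = R_f + β·MRP = 3.9% + 2.00 × 7.5% = 18.9000%
α = realised − required = 15.3841% − 18.9000% = -3.52%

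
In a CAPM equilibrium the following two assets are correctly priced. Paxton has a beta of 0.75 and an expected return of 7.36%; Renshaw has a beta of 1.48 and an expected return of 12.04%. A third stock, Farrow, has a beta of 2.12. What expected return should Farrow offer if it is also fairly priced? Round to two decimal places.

MRP (SML slope) = (12.04% − 7.36%) / (1.48 − 0.75) = 4.68% / 0.73 = 6.4110%
R_f (intercept) = 7.36% − 0.75 × 6.4110% = 2.5518%
E(R_Farrow) = R_f + β × MRP = 2.5518% + 2.12 × 6.4110% = 16.14%

16.14%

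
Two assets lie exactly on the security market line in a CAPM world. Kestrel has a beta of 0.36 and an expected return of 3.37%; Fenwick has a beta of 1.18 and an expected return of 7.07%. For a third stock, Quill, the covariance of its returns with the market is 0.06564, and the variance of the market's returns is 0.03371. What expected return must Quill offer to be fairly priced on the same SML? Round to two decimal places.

10.53%

MRP = (7.07% − 3.37%) / (1.18 − 0.36) = 4.5122%
R_f = 3.37% − 0.36 × 4.5122% = 1.7456%
β_Quill = Cov / Var(R_m) = 0.06564 / 0.03371 = 1.9472
E(R_Quill) = R_f + β × MRP = 1.7456% + 1.9472 × 4.5122% = 10.53%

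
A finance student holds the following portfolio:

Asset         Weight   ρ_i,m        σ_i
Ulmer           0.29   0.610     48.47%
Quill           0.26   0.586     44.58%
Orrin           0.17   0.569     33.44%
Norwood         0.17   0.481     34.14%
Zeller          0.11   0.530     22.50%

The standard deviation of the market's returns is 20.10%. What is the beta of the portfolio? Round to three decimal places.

β_Ulmer = 0.610 × 48.47% / 20.10% = 1.4710
β_Quill = 0.586 × 44.58% / 20.10% = 1.2997
β_Orrin = 0.569 × 33.44% / 20.10% = 0.9466
β_Norwood = 0.481 × 34.14% / 20.10% = 0.8170
β_Zeller = 0.530 × 22.50% / 20.10% = 0.5933
β_P = Σ w_i β_i = 0.29×1.4710 + 0.26×1.2997 + 0.17×0.9466 + 0.17×0.8170 + 0.11×0.5933 = 1.1296

1.130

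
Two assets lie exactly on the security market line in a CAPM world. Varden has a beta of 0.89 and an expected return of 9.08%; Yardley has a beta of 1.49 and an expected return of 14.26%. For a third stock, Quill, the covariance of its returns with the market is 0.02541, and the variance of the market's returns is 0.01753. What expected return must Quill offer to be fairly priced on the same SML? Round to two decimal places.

MRP = (14.26% − 9.08%) / (1.49 − 0.89) = 8.6333%
R_f = 9.08% − 0.89 × 8.6333% = 1.3964%
β_Quill = Cov / Var(R_m) = 0.02541 / 0.01753 = 1.4495
E(R_Quill) = R_f + β × MRP = 1.3964% + 1.4495 × 8.6333% = 13.91%

13.91%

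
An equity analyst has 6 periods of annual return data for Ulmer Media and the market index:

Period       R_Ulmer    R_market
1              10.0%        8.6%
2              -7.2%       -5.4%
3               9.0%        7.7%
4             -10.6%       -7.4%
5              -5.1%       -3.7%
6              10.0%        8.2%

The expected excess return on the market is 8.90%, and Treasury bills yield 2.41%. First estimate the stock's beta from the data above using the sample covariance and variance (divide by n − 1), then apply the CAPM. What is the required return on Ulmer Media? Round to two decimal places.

Mean R_i = (10.0 − 7.2 + 9.0 − 10.6 − 5.1 + 10.0) / 6 = 1.0167%
Mean R_m = (8.6 − 5.4 + 7.7 − 7.4 − 3.7 + 8.2) / 6 = 1.3333%
Σ(R_i − R̄_i)(R_m − R̄_m) = 365.3567  ⇒  Cov = 365.3567 / 5 = 73.0713
Σ(R_m − R̄_m)² = 287.4333  ⇒  Var(R_m) = 287.4333 / 5 = 57.4867
β = Cov / Var(R_m) = 73.0713 / 57.4867 = 1.2711
E(R) = R_f + β × MRP = 2.41% + 1.2711 × 8.90% = 13.72%

13.72%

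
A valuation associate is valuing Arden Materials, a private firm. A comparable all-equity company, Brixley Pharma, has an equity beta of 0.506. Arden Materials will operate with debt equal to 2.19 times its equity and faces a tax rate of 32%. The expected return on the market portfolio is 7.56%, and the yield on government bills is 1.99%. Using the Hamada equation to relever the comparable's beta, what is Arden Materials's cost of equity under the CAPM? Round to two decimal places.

β_L = β_U × [1 + (1 − t)(D/E)] = 0.506 × [1 + (1 − 0.32) × 2.19]
    = 0.506 × [1 + 0.68 × 2.19] = 0.506 × 2.4892 = 1.2595
MRP = 7.56% − 1.99% = 5.57%
E(R) = R_f + β_L × MRP = 1.99% + 1.2595 × 5.57% = 9.01%

9.01%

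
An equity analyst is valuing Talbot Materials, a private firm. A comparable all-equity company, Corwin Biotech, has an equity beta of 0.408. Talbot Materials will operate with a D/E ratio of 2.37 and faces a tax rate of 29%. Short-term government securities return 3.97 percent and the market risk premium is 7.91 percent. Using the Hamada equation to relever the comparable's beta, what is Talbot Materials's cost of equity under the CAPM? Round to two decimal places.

β_L = β_U × [1 + (1 − t)(D/E)] = 0.408 × [1 + (1 − 0.29) × 2.37]
    = 0.408 × [1 + 0.71 × 2.37] = 0.408 × 2.6827 = 1.0945
E(R) = R_f + β_L × MRP = 3.97% + 1.0945 × 7.91% = 12.63%

12.63%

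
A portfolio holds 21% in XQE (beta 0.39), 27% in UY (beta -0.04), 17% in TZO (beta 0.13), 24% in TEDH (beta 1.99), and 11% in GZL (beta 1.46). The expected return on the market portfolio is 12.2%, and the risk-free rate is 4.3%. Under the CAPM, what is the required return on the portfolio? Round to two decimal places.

β_P = Σ w_i β_i = 0.21×0.39 + 0.27×-0.04 + 0.17×0.13 + 0.24×1.99 + 0.11×1.46 = 0.7314
MRP = 12.2% − 4.3% = 7.90%
E(R_P) = R_f + β_P × MRP = 4.3% + 0.7314 × 7.9% = 10.08%

10.08%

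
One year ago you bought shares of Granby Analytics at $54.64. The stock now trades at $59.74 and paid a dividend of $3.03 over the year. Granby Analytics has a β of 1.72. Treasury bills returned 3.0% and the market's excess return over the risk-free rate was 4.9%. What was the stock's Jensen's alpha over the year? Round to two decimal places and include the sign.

Realised HPR = (P1 + D1 − P0) / P0 = (59.74 + 3.03 − 54.64) / 54.64 = 8.13 / 54.64 = 14.8792%
CAPM required = R_f + β·MRP = 3.0% + 1.72 × 4.9% = 11.4280%
α = realised − required = 14.8792% − 11.4280% = +3.45%

+3.45%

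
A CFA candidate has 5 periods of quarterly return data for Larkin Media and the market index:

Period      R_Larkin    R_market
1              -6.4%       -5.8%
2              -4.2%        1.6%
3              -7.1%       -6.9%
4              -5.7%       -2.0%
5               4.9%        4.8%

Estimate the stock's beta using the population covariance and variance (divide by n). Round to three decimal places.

0.861

Mean R_i = (-6.4 − 4.2 − 7.1 − 5.7 + 4.9) / 5 = -3.7000%
Mean R_m = (-5.8 + 1.6 − 6.9 − 2.0 + 4.8) / 5 = -1.6600%
Σ(R_i − R̄_i)(R_m − R̄_m) = 83.6000  ⇒  Cov = 83.6000 / 5 = 16.7200
Σ(R_m − R̄_m)² = 97.0720  ⇒  Var(R_m) = 97.0720 / 5 = 19.4144
β = Cov / Var(R_m) = 16.7200 / 19.4144 = 0.8612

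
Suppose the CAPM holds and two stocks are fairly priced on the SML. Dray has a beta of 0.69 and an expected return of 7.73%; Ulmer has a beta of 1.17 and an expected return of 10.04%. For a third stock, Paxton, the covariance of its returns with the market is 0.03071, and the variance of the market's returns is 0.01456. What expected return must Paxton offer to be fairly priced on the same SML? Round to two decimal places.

14.56%

MRP = (10.04% − 7.73%) / (1.17 − 0.69) = 4.8125%
R_f = 7.73% − 0.69 × 4.8125% = 4.4094%
β_Paxton = Cov / Var(R_m) = 0.03071 / 0.01456 = 2.1092
E(R_Paxton) = R_f + β × MRP = 4.4094% + 2.1092 × 4.8125% = 14.56%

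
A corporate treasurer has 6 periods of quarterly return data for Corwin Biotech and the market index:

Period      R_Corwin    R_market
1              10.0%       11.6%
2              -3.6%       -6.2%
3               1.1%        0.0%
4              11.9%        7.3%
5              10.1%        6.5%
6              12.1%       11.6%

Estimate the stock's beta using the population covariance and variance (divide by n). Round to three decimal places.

Mean R_i = (10.0 − 3.6 + 1.1 + 11.9 + 10.1 + 12.1) / 6 = 6.9333%
Mean R_m = (11.6 − 6.2 + 0.0 + 7.3 + 6.5 + 11.6) / 6 = 5.1333%
Σ(R_i − R̄_i)(R_m − R̄_m) = 217.6533  ⇒  Cov = 217.6533 / 6 = 36.2756
Σ(R_m − R̄_m)² = 244.9933  ⇒  Var(R_m) = 244.9933 / 6 = 40.8322
β = Cov / Var(R_m) = 36.2756 / 40.8322 = 0.8884

0.888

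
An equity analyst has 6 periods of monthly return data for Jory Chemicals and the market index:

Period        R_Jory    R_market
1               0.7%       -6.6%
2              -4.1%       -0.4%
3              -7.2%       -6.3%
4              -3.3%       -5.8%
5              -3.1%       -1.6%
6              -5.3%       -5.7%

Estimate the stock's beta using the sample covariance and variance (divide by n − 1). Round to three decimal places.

Mean R_i = (0.7 − 4.1 − 7.2 − 3.3 − 3.1 − 5.3) / 6 = -3.7167%
Mean R_m = (-6.6 − 0.4 − 6.3 − 5.8 − 1.6 − 5.7) / 6 = -4.4000%
Σ(R_i − R̄_i)(R_m − R̄_m) = -1.4300  ⇒  Cov = -1.4300 / 5 = -0.2860
Σ(R_m − R̄_m)² = 35.9400  ⇒  Var(R_m) = 35.9400 / 5 = 7.1880
β = Cov / Var(R_m) = -0.2860 / 7.1880 = -0.0398

-0.040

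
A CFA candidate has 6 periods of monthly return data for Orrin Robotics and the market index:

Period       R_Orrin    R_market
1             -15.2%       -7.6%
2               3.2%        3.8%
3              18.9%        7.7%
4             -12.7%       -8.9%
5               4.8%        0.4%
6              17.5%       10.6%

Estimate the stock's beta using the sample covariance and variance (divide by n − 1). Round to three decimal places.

Mean R_i = (-15.2 + 3.2 + 18.9 − 12.7 + 4.8 + 17.5) / 6 = 2.7500%
Mean R_m = (-7.6 + 3.8 + 7.7 − 8.9 + 0.4 + 10.6) / 6 = 1.0000%
Σ(R_i − R̄_i)(R_m − R̄_m) = 557.1600  ⇒  Cov = 557.1600 / 5 = 111.4320
Σ(R_m − R̄_m)² = 317.2200  ⇒  Var(R_m) = 317.2200 / 5 = 63.4440
β = Cov / Var(R_m) = 111.4320 / 63.4440 = 1.7564

1.756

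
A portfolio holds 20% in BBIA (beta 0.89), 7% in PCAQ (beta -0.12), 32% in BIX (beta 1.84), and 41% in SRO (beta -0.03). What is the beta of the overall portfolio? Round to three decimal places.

0.746

β_P = Σ w_i β_i = 0.20×0.89 + 0.07×-0.12 + 0.32×1.84 + 0.41×-0.03 = 0.7461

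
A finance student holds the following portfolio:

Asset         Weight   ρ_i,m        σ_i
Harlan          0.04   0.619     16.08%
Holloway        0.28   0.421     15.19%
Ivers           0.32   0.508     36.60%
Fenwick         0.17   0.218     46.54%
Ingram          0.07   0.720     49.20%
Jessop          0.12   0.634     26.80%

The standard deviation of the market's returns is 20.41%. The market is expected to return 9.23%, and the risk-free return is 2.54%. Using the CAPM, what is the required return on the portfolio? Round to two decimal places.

β_Harlan = 0.619 × 16.08% / 20.41% = 0.4877
β_Holloway = 0.421 × 15.19% / 20.41% = 0.3133
β_Ivers = 0.508 × 36.60% / 20.41% = 0.9110
β_Fenwick = 0.218 × 46.54% / 20.41% = 0.4971
β_Ingram = 0.720 × 49.20% / 20.41% = 1.7356
β_Jessop = 0.634 × 26.80% / 20.41% = 0.8325
β_P = Σ w_i β_i = 0.04×0.4877 + 0.28×0.3133 + 0.32×0.9110 + 0.17×0.4971 + 0.07×1.7356 + 0.12×0.8325 = 0.7047
MRP = 9.23% − 2.54% = 6.69%
E(R_P) = R_f + β_P × MRP = 2.54% + 0.7047 × 6.69% = 7.25%

7.25%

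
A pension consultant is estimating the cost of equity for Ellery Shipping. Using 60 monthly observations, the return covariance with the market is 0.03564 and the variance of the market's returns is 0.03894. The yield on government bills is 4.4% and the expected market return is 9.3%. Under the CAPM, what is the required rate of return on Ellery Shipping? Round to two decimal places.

8.88%

β = Cov(R_i, R_m) / Var(R_m) = 0.03564 / 0.03894 = 0.9153
MRP = 9.3% − 4.4% = 4.90%
E(R) = R_f + β × MRP = 4.4% + 0.9153 × 4.9% = 8.88%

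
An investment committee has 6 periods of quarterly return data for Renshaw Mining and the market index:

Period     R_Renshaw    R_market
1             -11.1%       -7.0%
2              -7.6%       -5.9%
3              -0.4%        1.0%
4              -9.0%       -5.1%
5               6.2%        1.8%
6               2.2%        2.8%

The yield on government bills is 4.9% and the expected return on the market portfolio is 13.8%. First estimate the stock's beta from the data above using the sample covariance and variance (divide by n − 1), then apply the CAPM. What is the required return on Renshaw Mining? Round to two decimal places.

18.27%

Mean R_i = (-11.1 − 7.6 − 0.4 − 9.0 + 6.2 + 2.2) / 6 = -3.2833%
Mean R_m = (-7.0 − 5.9 + 1.0 − 5.1 + 1.8 + 2.8) / 6 = -2.0667%
Σ(R_i − R̄_i)(R_m − R̄_m) = 144.6467  ⇒  Cov = 144.6467 / 5 = 28.9293
Σ(R_m − R̄_m)² = 96.2733  ⇒  Var(R_m) = 96.2733 / 5 = 19.2547
β = Cov / Var(R_m) = 28.9293 / 19.2547 = 1.5025
MRP = 13.8% − 4.9% = 8.90%
E(R) = R_f + β × MRP = 4.9% + 1.5025 × 8.9% = 18.27%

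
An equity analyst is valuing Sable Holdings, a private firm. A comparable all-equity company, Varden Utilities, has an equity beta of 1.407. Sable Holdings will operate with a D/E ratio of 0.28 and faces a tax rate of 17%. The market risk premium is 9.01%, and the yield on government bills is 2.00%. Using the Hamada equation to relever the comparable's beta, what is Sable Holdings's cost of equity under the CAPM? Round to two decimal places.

β_L = β_U × [1 + (1 − t)(D/E)] = 1.407 × [1 + (1 − 0.17) × 0.28]
    = 1.407 × [1 + 0.83 × 0.28] = 1.407 × 1.2324 = 1.7340
E(R) = R_f + β_L × MRP = 2.00% + 1.7340 × 9.01% = 17.62%

17.62%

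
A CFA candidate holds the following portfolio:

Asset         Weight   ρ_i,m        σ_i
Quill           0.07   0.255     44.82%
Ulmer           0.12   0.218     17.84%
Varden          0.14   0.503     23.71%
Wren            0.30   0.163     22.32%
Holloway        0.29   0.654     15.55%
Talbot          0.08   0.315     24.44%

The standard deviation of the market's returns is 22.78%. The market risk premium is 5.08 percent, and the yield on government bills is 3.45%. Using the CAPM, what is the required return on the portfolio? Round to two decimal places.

β_Quill = 0.255 × 44.82% / 22.78% = 0.5017
β_Ulmer = 0.218 × 17.84% / 22.78% = 0.1707
β_Varden = 0.503 × 23.71% / 22.78% = 0.5235
β_Wren = 0.163 × 22.32% / 22.78% = 0.1597
β_Holloway = 0.654 × 15.55% / 22.78% = 0.4464
β_Talbot = 0.315 × 24.44% / 22.78% = 0.3380
β_P = Σ w_i β_i = 0.07×0.5017 + 0.12×0.1707 + 0.14×0.5235 + 0.30×0.1597 + 0.29×0.4464 + 0.08×0.3380 = 0.3333
E(R_P) = R_f + β_P × MRP = 3.45% + 0.3333 × 5.08% = 5.14%

5.14%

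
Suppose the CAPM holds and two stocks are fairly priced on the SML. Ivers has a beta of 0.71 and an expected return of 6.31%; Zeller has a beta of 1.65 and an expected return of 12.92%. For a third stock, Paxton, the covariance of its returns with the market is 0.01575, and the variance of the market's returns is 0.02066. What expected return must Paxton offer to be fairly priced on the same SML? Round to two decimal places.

MRP = (12.92% − 6.31%) / (1.65 − 0.71) = 7.0319%
R_f = 6.31% − 0.71 × 7.0319% = 1.3174%
β_Paxton = Cov / Var(R_m) = 0.01575 / 0.02066 = 0.7623
E(R_Paxton) = R_f + β × MRP = 1.3174% + 0.7623 × 7.0319% = 6.68%

6.68%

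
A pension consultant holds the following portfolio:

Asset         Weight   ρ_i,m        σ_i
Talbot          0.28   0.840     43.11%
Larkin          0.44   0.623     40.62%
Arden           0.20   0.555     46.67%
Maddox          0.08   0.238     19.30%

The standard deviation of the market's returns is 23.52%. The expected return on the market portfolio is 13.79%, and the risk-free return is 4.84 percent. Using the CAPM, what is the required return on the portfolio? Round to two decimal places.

β_Talbot = 0.840 × 43.11% / 23.52% = 1.5396
β_Larkin = 0.623 × 40.62% / 23.52% = 1.0759
β_Arden = 0.555 × 46.67% / 23.52% = 1.1013
β_Maddox = 0.238 × 19.30% / 23.52% = 0.1953
β_P = Σ w_i β_i = 0.28×1.5396 + 0.44×1.0759 + 0.20×1.1013 + 0.08×0.1953 = 1.1404
MRP = 13.79% − 4.84% = 8.95%
E(R_P) = R_f + β_P × MRP = 4.84% + 1.1404 × 8.95% = 15.05%

15.05%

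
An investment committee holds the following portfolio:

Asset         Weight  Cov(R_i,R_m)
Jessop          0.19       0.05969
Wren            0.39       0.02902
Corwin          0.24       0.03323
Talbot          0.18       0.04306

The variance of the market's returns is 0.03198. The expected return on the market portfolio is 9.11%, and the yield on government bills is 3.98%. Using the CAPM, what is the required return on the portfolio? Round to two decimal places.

β_Jessop = 0.05969 / 0.03198 = 1.8665
β_Wren = 0.02902 / 0.03198 = 0.9074
β_Corwin = 0.03323 / 0.03198 = 1.0391
β_Talbot = 0.04306 / 0.03198 = 1.3465
β_P = Σ w_i β_i = 0.19×1.8665 + 0.39×0.9074 + 0.24×1.0391 + 0.18×1.3465 = 1.2003
MRP = 9.11% − 3.98% = 5.13%
E(R_P) = R_f + β_P × MRP = 3.98% + 1.2003 × 5.13% = 10.14%

10.14%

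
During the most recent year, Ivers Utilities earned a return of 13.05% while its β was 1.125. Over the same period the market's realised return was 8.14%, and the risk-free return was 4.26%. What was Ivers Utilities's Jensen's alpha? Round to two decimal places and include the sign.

Market excess return = 8.14% − 4.26% = 3.88%
CAPM benchmark = R_f + β(R_m − R_f) = 4.26% + 1.125 × 3.88% = 8.62500%
α = actual − benchmark = 13.05% − 8.62500% = +4.43%

+4.43%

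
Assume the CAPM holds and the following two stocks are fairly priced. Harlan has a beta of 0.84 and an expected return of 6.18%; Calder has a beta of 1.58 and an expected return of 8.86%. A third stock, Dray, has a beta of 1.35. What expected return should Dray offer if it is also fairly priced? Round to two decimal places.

8.03%

MRP (SML slope) = (8.86% − 6.18%) / (1.58 − 0.84) = 2.68% / 0.74 = 3.6216%
R_f (intercept) = 6.18% − 0.84 × 3.6216% = 3.1379%
E(R_Dray) = R_f + β × MRP = 3.1379% + 1.35 × 3.6216% = 8.03%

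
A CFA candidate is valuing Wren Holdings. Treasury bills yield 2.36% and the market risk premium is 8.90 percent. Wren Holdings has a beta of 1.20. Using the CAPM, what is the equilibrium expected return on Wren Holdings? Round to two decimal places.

13.04%

E(R) = R_f + β × MRP = 2.36% + 1.20 × 8.90% = 13.04%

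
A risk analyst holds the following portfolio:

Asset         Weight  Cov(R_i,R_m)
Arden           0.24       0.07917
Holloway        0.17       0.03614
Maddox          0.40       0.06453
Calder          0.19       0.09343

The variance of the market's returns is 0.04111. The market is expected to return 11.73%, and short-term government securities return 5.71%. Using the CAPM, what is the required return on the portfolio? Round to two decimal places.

15.77%

β_Arden = 0.07917 / 0.04111 = 1.9258
β_Holloway = 0.03614 / 0.04111 = 0.8791
β_Maddox = 0.06453 / 0.04111 = 1.5697
β_Calder = 0.09343 / 0.04111 = 2.2727
β_P = Σ w_i β_i = 0.24×1.9258 + 0.17×0.8791 + 0.40×1.5697 + 0.19×2.2727 = 1.6713
MRP = 11.73% − 5.71% = 6.02%
E(R_P) = R_f + β_P × MRP = 5.71% + 1.6713 × 6.02% = 15.77%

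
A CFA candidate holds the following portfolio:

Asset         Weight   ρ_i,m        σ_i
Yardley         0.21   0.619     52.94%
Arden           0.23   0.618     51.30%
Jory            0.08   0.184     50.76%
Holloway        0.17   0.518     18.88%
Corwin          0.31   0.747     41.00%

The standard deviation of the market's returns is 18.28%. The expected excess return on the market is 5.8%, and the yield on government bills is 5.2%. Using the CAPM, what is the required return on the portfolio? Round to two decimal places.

β_Yardley = 0.619 × 52.94% / 18.28% = 1.7927
β_Arden = 0.618 × 51.30% / 18.28% = 1.7343
β_Jory = 0.184 × 50.76% / 18.28% = 0.5109
β_Holloway = 0.518 × 18.88% / 18.28% = 0.5350
β_Corwin = 0.747 × 41.00% / 18.28% = 1.6754
β_P = Σ w_i β_i = 0.21×1.7927 + 0.23×1.7343 + 0.08×0.5109 + 0.17×0.5350 + 0.31×1.6754 = 1.4266
E(R_P) = R_f + β_P × MRP = 5.2% + 1.4266 × 5.8% = 13.47%

13.47%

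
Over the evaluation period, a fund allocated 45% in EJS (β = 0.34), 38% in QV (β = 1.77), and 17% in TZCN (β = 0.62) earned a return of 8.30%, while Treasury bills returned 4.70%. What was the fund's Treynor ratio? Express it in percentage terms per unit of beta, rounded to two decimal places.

β_P = 0.45×0.34 + 0.38×1.77 + 0.17×0.62 = 0.9310
Treynor = (R_P − R_f) / β_P = (8.30% − 4.70%) / 0.9310 = 3.60% / 0.9310 = 3.87%

3.87%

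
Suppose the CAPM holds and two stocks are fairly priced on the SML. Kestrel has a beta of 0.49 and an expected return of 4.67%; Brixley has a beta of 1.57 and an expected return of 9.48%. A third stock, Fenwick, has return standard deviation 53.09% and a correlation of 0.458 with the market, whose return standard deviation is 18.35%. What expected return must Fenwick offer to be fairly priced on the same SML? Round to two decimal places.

8.39%

MRP = (9.48% − 4.67%) / (1.57 − 0.49) = 4.4537%
R_f = 4.67% − 0.49 × 4.4537% = 2.4877%
β_Fenwick = ρ·σ_i/σ_m = 0.458 × 53.09 / 18.35 = 1.3251
E(R_Fenwick) = R_f + β × MRP = 2.4877% + 1.3251 × 4.4537% = 8.39%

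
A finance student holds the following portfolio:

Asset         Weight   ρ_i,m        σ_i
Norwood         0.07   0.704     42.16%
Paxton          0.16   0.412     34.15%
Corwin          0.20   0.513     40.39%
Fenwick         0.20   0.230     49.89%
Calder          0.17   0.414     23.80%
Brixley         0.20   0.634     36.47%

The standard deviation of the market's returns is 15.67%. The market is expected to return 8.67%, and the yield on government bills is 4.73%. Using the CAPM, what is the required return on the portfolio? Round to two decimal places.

β_Norwood = 0.704 × 42.16% / 15.67% = 1.8941
β_Paxton = 0.412 × 34.15% / 15.67% = 0.8979
β_Corwin = 0.513 × 40.39% / 15.67% = 1.3223
β_Fenwick = 0.230 × 49.89% / 15.67% = 0.7323
β_Calder = 0.414 × 23.80% / 15.67% = 0.6288
β_Brixley = 0.634 × 36.47% / 15.67% = 1.4756
β_P = Σ w_i β_i = 0.07×1.8941 + 0.16×0.8979 + 0.20×1.3223 + 0.20×0.7323 + 0.17×0.6288 + 0.20×1.4756 = 1.0892
MRP = 8.67% − 4.73% = 3.94%
E(R_P) = R_f + β_P × MRP = 4.73% + 1.0892 × 3.94% = 9.02%

9.02%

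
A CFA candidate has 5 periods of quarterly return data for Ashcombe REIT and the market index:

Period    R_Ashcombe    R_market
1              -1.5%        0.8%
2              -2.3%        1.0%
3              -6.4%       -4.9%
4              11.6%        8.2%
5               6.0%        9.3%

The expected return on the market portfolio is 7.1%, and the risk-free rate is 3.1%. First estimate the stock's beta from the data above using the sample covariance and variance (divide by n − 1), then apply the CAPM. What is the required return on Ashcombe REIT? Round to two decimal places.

Mean R_i = (-1.5 − 2.3 − 6.4 + 11.6 + 6.0) / 5 = 1.4800%
Mean R_m = (0.8 + 1.0 − 4.9 + 8.2 + 9.3) / 5 = 2.8800%
Σ(R_i − R̄_i)(R_m − R̄_m) = 157.4680  ⇒  Cov = 157.4680 / 4 = 39.3670
Σ(R_m − R̄_m)² = 137.9080  ⇒  Var(R_m) = 137.9080 / 4 = 34.4770
β = Cov / Var(R_m) = 39.3670 / 34.4770 = 1.1418
MRP = 7.1% − 3.1% = 4.00%
E(R) = R_f + β × MRP = 3.1% + 1.1418 × 4.0% = 7.67%

7.67%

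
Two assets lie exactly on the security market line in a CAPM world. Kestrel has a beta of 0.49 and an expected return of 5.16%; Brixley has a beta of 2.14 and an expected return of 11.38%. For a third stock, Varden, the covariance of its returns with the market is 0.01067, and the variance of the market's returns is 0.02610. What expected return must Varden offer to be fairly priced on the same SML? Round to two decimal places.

4.85%

MRP = (11.38% − 5.16%) / (2.14 − 0.49) = 3.7697%
R_f = 5.16% − 0.49 × 3.7697% = 3.3128%
β_Varden = Cov / Var(R_m) = 0.01067 / 0.02610 = 0.4088
E(R_Varden) = R_f + β × MRP = 3.3128% + 0.4088 × 3.7697% = 4.85%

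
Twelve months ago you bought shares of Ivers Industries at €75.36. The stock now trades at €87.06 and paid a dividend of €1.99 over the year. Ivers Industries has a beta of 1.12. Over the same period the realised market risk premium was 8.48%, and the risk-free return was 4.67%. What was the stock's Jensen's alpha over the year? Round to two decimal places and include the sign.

+4.00%

Realised HPR = (P1 + D1 − P0) / P0 = (87.06 + 1.99 − 75.36) / 75.36 = 13.69 / 75.36 = 18.1661%
CAPM required = R_f + β·MRP = 4.67% + 1.12 × 8.48% = 14.1676%
α = realised − required = 18.1661% − 14.1676% = +4.00%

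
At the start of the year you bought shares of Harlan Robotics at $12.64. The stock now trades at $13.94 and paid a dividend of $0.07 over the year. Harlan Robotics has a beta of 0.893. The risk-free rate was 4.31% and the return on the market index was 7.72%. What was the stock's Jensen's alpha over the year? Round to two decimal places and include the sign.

Realised HPR = (P1 + D1 − P0) / P0 = (13.94 + 0.07 − 12.64) / 12.64 = 1.37 / 12.64 = 10.8386%
MRP = 7.72% − 4.31% = 3.41%
CAPM required = R_f + β·MRP = 4.31% + 0.893 × 3.41% = 7.35513%
α = realised − required = 10.8386% − 7.35513% = +3.48%

+3.48%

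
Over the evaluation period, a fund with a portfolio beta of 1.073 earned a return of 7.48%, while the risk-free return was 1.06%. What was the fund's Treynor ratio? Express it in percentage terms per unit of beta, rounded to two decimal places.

Treynor = (R_P − R_f) / β_P = (7.48% − 1.06%) / 1.0730 = 6.42% / 1.0730 = 5.98%

5.98%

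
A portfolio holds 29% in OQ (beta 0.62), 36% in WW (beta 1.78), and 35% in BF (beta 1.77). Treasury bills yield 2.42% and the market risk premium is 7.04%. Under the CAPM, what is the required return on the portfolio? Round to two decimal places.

12.56%

β_P = Σ w_i β_i = 0.29×0.62 + 0.36×1.78 + 0.35×1.77 = 1.4401
E(R_P) = R_f + β_P × MRP = 2.42% + 1.4401 × 7.04% = 12.56%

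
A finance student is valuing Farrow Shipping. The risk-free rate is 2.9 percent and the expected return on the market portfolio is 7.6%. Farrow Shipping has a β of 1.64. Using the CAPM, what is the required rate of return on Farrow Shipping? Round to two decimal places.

Market risk premium = E(R_m) − R_f = 7.6% − 2.9% = 4.70%
E(R) = R_f + β × MRP = 2.9% + 1.64 × 4.7% = 10.61%

10.61%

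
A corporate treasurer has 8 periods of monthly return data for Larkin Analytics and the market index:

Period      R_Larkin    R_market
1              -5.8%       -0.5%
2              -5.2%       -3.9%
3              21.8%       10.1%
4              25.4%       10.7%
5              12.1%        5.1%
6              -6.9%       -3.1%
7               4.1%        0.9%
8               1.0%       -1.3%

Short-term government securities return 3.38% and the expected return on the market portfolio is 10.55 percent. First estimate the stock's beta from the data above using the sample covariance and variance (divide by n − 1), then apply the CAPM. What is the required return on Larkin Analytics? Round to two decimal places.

18.87%

Mean R_i = (-5.8 − 5.2 + 21.8 + 25.4 + 12.1 − 6.9 + 4.1 + 1.0) / 8 = 5.8125%
Mean R_m = (-0.5 − 3.9 + 10.1 + 10.7 + 5.1 − 3.1 + 0.9 − 1.3) / 8 = 2.2500%
Σ(R_i − R̄_i)(R_m − R̄_m) = 496.0050  ⇒  Cov = 496.0050 / 7 = 70.8579
Σ(R_m − R̄_m)² = 229.5800  ⇒  Var(R_m) = 229.5800 / 7 = 32.7971
β = Cov / Var(R_m) = 70.8579 / 32.7971 = 2.1605
MRP = 10.55% − 3.38% = 7.17%
E(R) = R_f + β × MRP = 3.38% + 2.1605 × 7.17% = 18.87%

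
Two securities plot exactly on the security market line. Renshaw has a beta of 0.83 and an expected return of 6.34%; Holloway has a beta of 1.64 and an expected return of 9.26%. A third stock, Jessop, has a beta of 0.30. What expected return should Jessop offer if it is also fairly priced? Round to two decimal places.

MRP (SML slope) = (9.26% − 6.34%) / (1.64 − 0.83) = 2.92% / 0.81 = 3.6049%
R_f (intercept) = 6.34% − 0.83 × 3.6049% = 3.3479%
E(R_Jessop) = R_f + β × MRP = 3.3479% + 0.30 × 3.6049% = 4.43%

4.43%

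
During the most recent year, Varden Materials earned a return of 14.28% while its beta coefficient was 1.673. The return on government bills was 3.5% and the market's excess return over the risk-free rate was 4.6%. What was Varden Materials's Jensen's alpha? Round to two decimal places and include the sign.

+3.08%

CAPM benchmark = R_f + β(R_m − R_f) = 3.5% + 1.673 × 4.6% = 11.1958%
α = actual − benchmark = 14.28% − 11.1958% = +3.08%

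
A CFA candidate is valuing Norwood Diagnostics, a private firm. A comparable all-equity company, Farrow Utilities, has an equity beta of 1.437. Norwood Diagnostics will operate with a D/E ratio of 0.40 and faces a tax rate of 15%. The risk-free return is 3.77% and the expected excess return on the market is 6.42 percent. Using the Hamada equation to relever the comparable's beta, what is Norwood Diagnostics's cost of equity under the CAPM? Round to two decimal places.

16.13%

β_L = β_U × [1 + (1 − t)(D/E)] = 1.437 × [1 + (1 − 0.15) × 0.40]
    = 1.437 × [1 + 0.85 × 0.40] = 1.437 × 1.3400 = 1.9256
E(R) = R_f + β_L × MRP = 3.77% + 1.9256 × 6.42% = 16.13%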